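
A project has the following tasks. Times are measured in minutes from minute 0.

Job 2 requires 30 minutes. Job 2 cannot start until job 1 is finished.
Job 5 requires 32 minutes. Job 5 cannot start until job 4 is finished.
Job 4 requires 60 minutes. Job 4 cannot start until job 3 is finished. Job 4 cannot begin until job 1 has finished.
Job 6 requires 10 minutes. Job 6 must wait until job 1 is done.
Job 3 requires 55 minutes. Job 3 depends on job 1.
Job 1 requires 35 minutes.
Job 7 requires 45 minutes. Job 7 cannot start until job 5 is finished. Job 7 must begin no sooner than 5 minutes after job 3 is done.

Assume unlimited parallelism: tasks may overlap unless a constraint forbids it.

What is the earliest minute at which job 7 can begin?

182

Nothing blocks job 1, so it runs from minute 0 to minute 35.
After job 1 (finishes minute 35), job 3 can start at minute 35 and finishes at minute 90.
For job 4: job 3 (finishes minute 90); job 1 (finishes minute 35). Taking the maximum gives a start of minute 90, and it finishes at 90 + 60 = minute 150.
After job 4 (finishes minute 150), job 5 can start at minute 150 and finishes at minute 182.
Job 7 waits on job 5 (finishes minute 182); job 3 (finishes minute 90, plus 5-minute gap → minute 95). The latest of these is minute 182, which is the earliest job 7 can start.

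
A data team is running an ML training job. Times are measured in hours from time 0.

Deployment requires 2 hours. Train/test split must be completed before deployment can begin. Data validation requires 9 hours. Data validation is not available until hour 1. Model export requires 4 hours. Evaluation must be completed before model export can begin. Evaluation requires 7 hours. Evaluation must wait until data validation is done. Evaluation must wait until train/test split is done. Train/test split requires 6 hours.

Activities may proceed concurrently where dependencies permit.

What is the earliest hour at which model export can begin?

Nothing blocks train/test split, so it runs from hour 0 to hour 6.
After its own release at hour 1, data validation can start at hour 1 and finishes at hour 10.
Evaluation needs all of data validation (finishes hour 10); train/test split (finishes hour 6). That puts its earliest start at hour 10; it finishes at 10 + 7 = hour 17.
Model export waits on evaluation (finishes hour 17), so the earliest it can start is hour 17.

17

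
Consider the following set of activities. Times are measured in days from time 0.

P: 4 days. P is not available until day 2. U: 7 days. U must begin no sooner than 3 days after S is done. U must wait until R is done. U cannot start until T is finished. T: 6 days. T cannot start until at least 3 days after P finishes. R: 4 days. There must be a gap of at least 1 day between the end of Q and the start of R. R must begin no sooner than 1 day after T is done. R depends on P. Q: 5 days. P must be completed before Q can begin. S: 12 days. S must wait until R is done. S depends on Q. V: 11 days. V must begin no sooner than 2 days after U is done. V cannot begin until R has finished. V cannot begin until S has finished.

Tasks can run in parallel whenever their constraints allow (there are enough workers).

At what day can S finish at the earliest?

32

P waits on its own release at day 2, so it starts at day 2 and finishes at 2 + 4 = day 6.
T cannot begin until P (finishes day 6, plus 3-day gap → day 9). It runs from day 9 to 9 + 6 = day 15.
After P (finishes day 6), Q can start at day 6 and finishes at day 11.
For R: Q (finishes day 11, plus 1-day gap → day 12); T (finishes day 15, plus 1-day gap → day 16); P (finishes day 6). Taking the maximum gives a start of day 16, and it finishes at 16 + 4 = day 20.
S needs all of R (finishes day 20); Q (finishes day 11). That puts its earliest start at day 20; it finishes at 20 + 12 = day 32.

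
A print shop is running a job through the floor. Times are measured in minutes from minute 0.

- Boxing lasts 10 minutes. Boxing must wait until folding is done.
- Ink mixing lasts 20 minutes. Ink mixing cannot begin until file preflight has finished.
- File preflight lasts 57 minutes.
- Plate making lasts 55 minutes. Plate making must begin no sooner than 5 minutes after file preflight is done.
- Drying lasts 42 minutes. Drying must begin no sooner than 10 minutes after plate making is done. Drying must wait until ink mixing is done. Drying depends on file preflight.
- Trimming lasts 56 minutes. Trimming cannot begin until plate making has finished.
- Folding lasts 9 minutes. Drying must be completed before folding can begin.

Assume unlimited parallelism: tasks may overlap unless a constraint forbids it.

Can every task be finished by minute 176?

Nothing blocks file preflight, so it runs from minute 0 to minute 57.
After file preflight (finishes minute 57), ink mixing can start at minute 57 and finishes at minute 77.
Plate making waits on file preflight (finishes minute 57, plus 5-minute gap → minute 62), so it starts at minute 62 and finishes at 62 + 55 = minute 117.
Trimming waits on plate making (finishes minute 117), so it starts at minute 117 and finishes at 117 + 56 = minute 173.
For drying: plate making (finishes minute 117, plus 10-minute gap → minute 127); ink mixing (finishes minute 77); file preflight (finishes minute 57). Taking the maximum gives a start of minute 127, and it finishes at 127 + 42 = minute 169.
Folding cannot begin until drying (finishes minute 169). It runs from minute 169 to 169 + 9 = minute 178.
Boxing waits on folding (finishes minute 178), so it starts at minute 178 and finishes at 178 + 10 = minute 188.
The earliest everything can be done is minute 188, which is after the deadline of 176, so it is not possible.

No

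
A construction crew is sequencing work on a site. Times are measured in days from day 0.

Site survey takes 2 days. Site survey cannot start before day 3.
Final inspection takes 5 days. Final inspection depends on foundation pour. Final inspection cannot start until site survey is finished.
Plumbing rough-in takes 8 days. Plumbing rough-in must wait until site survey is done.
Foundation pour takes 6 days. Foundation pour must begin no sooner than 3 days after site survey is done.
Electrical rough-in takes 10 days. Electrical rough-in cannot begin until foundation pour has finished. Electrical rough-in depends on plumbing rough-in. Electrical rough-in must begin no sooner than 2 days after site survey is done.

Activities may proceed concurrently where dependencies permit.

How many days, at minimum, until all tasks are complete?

24

After its own release at day 3, site survey can start at day 3 and finishes at day 5.
Plumbing rough-in cannot begin until site survey (finishes day 5). It runs from day 5 to 5 + 8 = day 13.
Foundation pour waits on site survey (finishes day 5, plus 3-day gap → day 8), so it starts at day 8 and finishes at 8 + 6 = day 14.
Final inspection needs all of foundation pour (finishes day 14); site survey (finishes day 5). That puts its earliest start at day 14; it finishes at 14 + 5 = day 19.
Electrical rough-in cannot start until foundation pour (finishes day 14); plumbing rough-in (finishes day 13); site survey (finishes day 5, plus 2-day gap → day 7). The controlling bound is day 14, so electrical rough-in finishes at 14 + 10 = day 24.
All tasks are finished once the last one completes. Finish times: Site survey at 5, Foundation pour at 14, Plumbing rough-in at 13, Electrical rough-in at 24, Final inspection at 19. The latest is day 24.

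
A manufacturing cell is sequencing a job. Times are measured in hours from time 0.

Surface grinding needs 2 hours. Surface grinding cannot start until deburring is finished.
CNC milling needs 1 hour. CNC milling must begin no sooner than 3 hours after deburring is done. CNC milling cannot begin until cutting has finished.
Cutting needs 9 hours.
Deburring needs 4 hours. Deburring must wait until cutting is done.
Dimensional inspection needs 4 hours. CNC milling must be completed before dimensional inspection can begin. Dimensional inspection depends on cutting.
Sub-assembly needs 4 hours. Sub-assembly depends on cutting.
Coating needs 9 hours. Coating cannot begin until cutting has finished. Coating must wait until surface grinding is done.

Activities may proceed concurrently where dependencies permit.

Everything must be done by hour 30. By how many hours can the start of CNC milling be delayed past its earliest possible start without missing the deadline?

Nothing blocks cutting, so it runs from hour 0 to hour 9.
Deburring cannot begin until cutting (finishes hour 9). It runs from hour 9 to 9 + 4 = hour 13.
CNC milling needs all of deburring (finishes hour 13, plus 3-hour gap → hour 16); cutting (finishes hour 9). That puts its earliest start at hour 16; it finishes at 16 + 1 = hour 17.

Working backward from the deadline:
Dimensional inspection has no dependents, so it just needs to finish by hour 30. Starting by 30 − 4 = hour 26 achieves that.
Since dimensional inspection (must start by hour 26) depends on it, CNC milling must finish by hour 26. Backing off its 1-hour duration gives a latest start of hour 25.
So CNC milling can start as early as hour 16 and as late as hour 25, giving 25 − 16 = 9 hours of slack.

9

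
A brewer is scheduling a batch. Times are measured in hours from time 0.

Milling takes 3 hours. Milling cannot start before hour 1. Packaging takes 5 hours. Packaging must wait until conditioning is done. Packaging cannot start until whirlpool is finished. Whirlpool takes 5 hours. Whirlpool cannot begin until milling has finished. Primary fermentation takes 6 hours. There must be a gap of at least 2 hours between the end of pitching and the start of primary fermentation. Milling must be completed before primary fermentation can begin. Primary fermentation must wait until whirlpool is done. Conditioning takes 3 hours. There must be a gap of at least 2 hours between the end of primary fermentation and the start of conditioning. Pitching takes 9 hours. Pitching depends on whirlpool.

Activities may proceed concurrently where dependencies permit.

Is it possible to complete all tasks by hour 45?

After its own release at hour 1, milling can start at hour 1 and finishes at hour 4.
Whirlpool waits on milling (finishes hour 4), so it starts at hour 4 and finishes at 4 + 5 = hour 9.
After whirlpool (finishes hour 9), pitching can start at hour 9 and finishes at hour 18.
Primary fermentation cannot start until pitching (finishes hour 18, plus 2-hour gap → hour 20); milling (finishes hour 4); whirlpool (finishes hour 9). The controlling bound is hour 20, so primary fermentation finishes at 20 + 6 = hour 26.
After primary fermentation (finishes hour 26, plus 2-hour gap → hour 28), conditioning can start at hour 28 and finishes at hour 31.
Packaging needs all of conditioning (finishes hour 31); whirlpool (finishes hour 9). That puts its earliest start at hour 31; it finishes at 31 + 5 = hour 36.
Every task is finished by hour 36, which is no later than the deadline of 45, so the schedule is feasible.

Yes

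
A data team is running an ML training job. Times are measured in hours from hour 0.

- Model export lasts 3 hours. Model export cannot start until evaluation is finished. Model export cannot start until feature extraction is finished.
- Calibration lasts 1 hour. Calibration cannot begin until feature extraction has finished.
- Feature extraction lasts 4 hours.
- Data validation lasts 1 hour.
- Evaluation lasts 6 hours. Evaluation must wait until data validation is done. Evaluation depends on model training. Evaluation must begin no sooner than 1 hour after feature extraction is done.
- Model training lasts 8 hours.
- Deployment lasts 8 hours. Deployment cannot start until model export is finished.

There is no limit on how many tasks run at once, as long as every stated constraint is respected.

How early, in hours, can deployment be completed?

25

Model training has no prerequisites, so it starts at hour 0 and finishes at hour 8.
Nothing blocks feature extraction, so it runs from hour 0 to hour 4.
Data validation can start immediately at hour 0; it finishes at hour 1.
For evaluation: data validation (finishes hour 1); model training (finishes hour 8); feature extraction (finishes hour 4, plus 1-hour gap → hour 5). Taking the maximum gives a start of hour 8, and it finishes at 8 + 6 = hour 14.
Model export has to wait for evaluation (finishes hour 14); feature extraction (finishes hour 4). The latest of these is hour 14, so model export runs hour 14 to 14 + 3 = hour 17.
Deployment waits on model export (finishes hour 17), so it starts at hour 17 and finishes at 17 + 8 = hour 25.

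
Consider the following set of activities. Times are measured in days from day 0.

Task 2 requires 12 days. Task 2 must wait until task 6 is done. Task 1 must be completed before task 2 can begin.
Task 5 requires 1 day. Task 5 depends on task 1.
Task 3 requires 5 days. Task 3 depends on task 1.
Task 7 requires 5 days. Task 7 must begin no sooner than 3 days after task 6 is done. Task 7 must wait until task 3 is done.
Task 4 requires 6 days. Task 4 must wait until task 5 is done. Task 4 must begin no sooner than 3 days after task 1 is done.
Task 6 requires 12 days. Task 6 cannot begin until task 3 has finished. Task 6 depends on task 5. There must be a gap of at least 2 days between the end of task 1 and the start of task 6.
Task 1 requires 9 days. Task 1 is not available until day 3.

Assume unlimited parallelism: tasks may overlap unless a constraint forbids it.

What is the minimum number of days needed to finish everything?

Task 1 waits on its own release at day 3, so it starts at day 3 and finishes at 3 + 9 = day 12.
Task 5 cannot begin until task 1 (finishes day 12). It runs from day 12 to 12 + 1 = day 13.
Task 4 needs all of task 5 (finishes day 13); task 1 (finishes day 12, plus 3-day gap → day 15). That puts its earliest start at day 15; it finishes at 15 + 6 = day 21.
Task 3 cannot begin until task 1 (finishes day 12). It runs from day 12 to 12 + 5 = day 17.
Task 6 needs all of task 3 (finishes day 17); task 5 (finishes day 13); task 1 (finishes day 12, plus 2-day gap → day 14). That puts its earliest start at day 17; it finishes at 17 + 12 = day 29.
Task 7 cannot start until task 6 (finishes day 29, plus 3-day gap → day 32); task 3 (finishes day 17). The controlling bound is day 32, so task 7 finishes at 32 + 5 = day 37.
Task 2 cannot start until task 6 (finishes day 29); task 1 (finishes day 12). The controlling bound is day 29, so task 2 finishes at 29 + 12 = day 41.
All tasks are finished once the last one completes. Finish times: Task 1 at 12, Task 2 at 41, Task 3 at 17, Task 4 at 21, Task 5 at 13, Task 6 at 29, Task 7 at 37. The latest is day 41.

41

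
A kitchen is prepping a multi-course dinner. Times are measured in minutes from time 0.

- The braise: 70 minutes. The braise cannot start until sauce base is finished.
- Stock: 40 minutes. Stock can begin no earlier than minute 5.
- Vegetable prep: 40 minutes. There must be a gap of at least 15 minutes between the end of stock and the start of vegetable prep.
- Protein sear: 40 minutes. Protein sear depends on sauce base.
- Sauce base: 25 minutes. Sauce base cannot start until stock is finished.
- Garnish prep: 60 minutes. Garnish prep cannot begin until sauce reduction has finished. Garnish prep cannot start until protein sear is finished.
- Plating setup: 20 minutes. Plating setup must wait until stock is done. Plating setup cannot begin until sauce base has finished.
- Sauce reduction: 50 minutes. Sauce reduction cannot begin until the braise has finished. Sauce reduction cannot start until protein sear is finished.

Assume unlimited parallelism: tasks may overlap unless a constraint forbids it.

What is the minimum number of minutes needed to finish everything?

Stock cannot begin until its own release at minute 5. It runs from minute 5 to 5 + 40 = minute 45.
After stock (finishes minute 45, plus 15-minute gap → minute 60), vegetable prep can start at minute 60 and finishes at minute 100.
Sauce base waits on stock (finishes minute 45), so it starts at minute 45 and finishes at 45 + 25 = minute 70.
Plating setup cannot start until stock (finishes minute 45); sauce base (finishes minute 70). The controlling bound is minute 70, so plating setup finishes at 70 + 20 = minute 90.
Protein sear cannot begin until sauce base (finishes minute 70). It runs from minute 70 to 70 + 40 = minute 110.
The braise cannot begin until sauce base (finishes minute 70). It runs from minute 70 to 70 + 70 = minute 140.
For sauce reduction: the braise (finishes minute 140); protein sear (finishes minute 110). Taking the maximum gives a start of minute 140, and it finishes at 140 + 50 = minute 190.
Garnish prep cannot start until sauce reduction (finishes minute 190); protein sear (finishes minute 110). The controlling bound is minute 190, so garnish prep finishes at 190 + 60 = minute 250.
All tasks are finished once the last one completes. Finish times: Stock at 45, Sauce base at 70, The braise at 140, Protein sear at 110, Vegetable prep at 100, Sauce reduction at 190, Plating setup at 90, Garnish prep at 250. The latest is minute 250.

250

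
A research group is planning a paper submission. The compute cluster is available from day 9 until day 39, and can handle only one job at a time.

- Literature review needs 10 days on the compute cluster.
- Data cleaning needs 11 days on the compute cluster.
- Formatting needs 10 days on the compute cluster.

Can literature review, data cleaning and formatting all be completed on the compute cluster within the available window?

No

The compute cluster window is 39 − 9 = 30 days.
Running back to back, the jobs need 10 + 11 + 10 = 31 days on the compute cluster.
Since 31 > 30, they cannot all fit.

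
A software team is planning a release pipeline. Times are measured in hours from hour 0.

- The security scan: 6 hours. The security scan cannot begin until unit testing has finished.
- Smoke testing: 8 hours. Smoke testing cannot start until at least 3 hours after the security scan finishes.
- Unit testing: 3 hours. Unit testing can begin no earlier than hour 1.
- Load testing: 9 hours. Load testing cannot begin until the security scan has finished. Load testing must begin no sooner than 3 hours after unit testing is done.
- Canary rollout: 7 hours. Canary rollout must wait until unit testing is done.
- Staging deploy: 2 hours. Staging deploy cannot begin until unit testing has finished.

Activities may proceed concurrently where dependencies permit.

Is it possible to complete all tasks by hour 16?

No

Unit testing waits on its own release at hour 1, so it starts at hour 1 and finishes at 1 + 3 = hour 4.
After unit testing (finishes hour 4), canary rollout can start at hour 4 and finishes at hour 11.
Staging deploy cannot begin until unit testing (finishes hour 4). It runs from hour 4 to 4 + 2 = hour 6.
The security scan cannot begin until unit testing (finishes hour 4). It runs from hour 4 to 4 + 6 = hour 10.
Load testing needs all of the security scan (finishes hour 10); unit testing (finishes hour 4, plus 3-hour gap → hour 7). That puts its earliest start at hour 10; it finishes at 10 + 9 = hour 19.
After the security scan (finishes hour 10, plus 3-hour gap → hour 13), smoke testing can start at hour 13 and finishes at hour 21.
The earliest everything can be done is hour 21, which is after the deadline of 16, so it is not possible.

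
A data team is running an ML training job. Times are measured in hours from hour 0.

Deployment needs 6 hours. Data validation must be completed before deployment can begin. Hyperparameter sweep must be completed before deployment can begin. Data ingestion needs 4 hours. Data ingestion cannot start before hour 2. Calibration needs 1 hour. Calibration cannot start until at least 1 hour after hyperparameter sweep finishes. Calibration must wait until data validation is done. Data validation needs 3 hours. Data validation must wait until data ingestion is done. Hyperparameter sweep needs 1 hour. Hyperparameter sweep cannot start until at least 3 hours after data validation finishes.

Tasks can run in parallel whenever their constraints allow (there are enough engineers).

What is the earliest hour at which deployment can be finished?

19

After its own release at hour 2, data ingestion can start at hour 2 and finishes at hour 6.
After data ingestion (finishes hour 6), data validation can start at hour 6 and finishes at hour 9.
Hyperparameter sweep cannot begin until data validation (finishes hour 9, plus 3-hour gap → hour 12). It runs from hour 12 to 12 + 1 = hour 13.
Deployment has to wait for data validation (finishes hour 9); hyperparameter sweep (finishes hour 13). The latest of these is hour 13, so deployment runs hour 13 to 13 + 6 = hour 19.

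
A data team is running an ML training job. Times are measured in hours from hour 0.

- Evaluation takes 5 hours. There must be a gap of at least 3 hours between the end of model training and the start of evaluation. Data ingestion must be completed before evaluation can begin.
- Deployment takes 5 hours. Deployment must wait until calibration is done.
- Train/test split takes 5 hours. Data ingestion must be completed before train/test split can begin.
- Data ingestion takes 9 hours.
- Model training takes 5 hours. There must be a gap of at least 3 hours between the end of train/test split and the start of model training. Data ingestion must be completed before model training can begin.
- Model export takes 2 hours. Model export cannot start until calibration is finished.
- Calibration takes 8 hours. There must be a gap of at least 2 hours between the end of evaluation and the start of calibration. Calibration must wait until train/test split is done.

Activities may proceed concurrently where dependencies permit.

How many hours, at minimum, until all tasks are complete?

45

Data ingestion has no prerequisites, so it starts at hour 0 and finishes at hour 9.
Train/test split waits on data ingestion (finishes hour 9), so it starts at hour 9 and finishes at 9 + 5 = hour 14.
Model training has to wait for train/test split (finishes hour 14, plus 3-hour gap → hour 17); data ingestion (finishes hour 9). The latest of these is hour 17, so model training runs hour 17 to 17 + 5 = hour 22.
For evaluation: model training (finishes hour 22, plus 3-hour gap → hour 25); data ingestion (finishes hour 9). Taking the maximum gives a start of hour 25, and it finishes at 25 + 5 = hour 30.
Calibration has to wait for evaluation (finishes hour 30, plus 2-hour gap → hour 32); train/test split (finishes hour 14). The latest of these is hour 32, so calibration runs hour 32 to 32 + 8 = hour 40.
Deployment cannot begin until calibration (finishes hour 40). It runs from hour 40 to 40 + 5 = hour 45.
After calibration (finishes hour 40), model export can start at hour 40 and finishes at hour 42.
All tasks are finished once the last one completes. Finish times: Data ingestion at 9, Train/test split at 14, Model training at 22, Evaluation at 30, Calibration at 40, Model export at 42, Deployment at 45. The latest is hour 45.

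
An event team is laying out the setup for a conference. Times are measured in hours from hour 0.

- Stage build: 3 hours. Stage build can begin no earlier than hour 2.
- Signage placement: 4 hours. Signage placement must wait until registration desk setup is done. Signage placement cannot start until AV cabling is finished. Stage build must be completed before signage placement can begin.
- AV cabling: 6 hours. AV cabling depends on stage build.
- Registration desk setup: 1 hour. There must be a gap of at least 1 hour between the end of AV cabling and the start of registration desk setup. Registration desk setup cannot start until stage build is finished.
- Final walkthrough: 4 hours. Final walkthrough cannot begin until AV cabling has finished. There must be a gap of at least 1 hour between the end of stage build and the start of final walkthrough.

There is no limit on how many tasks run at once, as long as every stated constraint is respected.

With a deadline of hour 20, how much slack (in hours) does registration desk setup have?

After its own release at hour 2, stage build can start at hour 2 and finishes at hour 5.
AV cabling waits on stage build (finishes hour 5), so it starts at hour 5 and finishes at 5 + 6 = hour 11.
For registration desk setup: AV cabling (finishes hour 11, plus 1-hour gap → hour 12); stage build (finishes hour 5). Taking the maximum gives a start of hour 12, and it finishes at 12 + 1 = hour 13.

Working backward from the deadline:
Signage placement has no dependents, so it just needs to finish by hour 20. Starting by 20 − 4 = hour 16 achieves that.
Registration desk setup feeds into signage placement (must start by hour 16); so registration desk setup must finish by hour 16 and therefore start by hour 15.
So registration desk setup can start as early as hour 12 and as late as hour 15, giving 15 − 12 = 3 hours of slack.

3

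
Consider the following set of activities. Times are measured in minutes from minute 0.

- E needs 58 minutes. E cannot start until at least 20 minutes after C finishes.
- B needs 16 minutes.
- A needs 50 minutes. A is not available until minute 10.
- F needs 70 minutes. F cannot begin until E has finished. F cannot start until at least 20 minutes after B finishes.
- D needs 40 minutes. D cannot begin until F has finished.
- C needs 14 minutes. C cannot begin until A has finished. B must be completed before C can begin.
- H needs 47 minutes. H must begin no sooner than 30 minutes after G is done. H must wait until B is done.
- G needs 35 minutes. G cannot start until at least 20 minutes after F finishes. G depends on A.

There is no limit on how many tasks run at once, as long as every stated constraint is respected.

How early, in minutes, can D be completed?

B has no prerequisites, so it starts at minute 0 and finishes at minute 16.
A cannot begin until its own release at minute 10. It runs from minute 10 to 10 + 50 = minute 60.
C needs all of A (finishes minute 60); B (finishes minute 16). That puts its earliest start at minute 60; it finishes at 60 + 14 = minute 74.
E cannot begin until C (finishes minute 74, plus 20-minute gap → minute 94). It runs from minute 94 to 94 + 58 = minute 152.
F needs all of E (finishes minute 152); B (finishes minute 16, plus 20-minute gap → minute 36). That puts its earliest start at minute 152; it finishes at 152 + 70 = minute 222.
D cannot begin until F (finishes minute 222). It runs from minute 222 to 222 + 40 = minute 262.

262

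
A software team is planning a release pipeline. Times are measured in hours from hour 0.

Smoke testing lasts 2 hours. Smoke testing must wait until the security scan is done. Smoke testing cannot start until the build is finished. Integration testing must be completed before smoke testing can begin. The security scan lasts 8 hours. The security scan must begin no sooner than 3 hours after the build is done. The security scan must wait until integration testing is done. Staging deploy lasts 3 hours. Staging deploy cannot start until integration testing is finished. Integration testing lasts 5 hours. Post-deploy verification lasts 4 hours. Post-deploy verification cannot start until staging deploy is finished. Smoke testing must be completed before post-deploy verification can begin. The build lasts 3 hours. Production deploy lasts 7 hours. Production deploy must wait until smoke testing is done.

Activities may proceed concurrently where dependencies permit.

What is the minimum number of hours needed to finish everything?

Integration testing has no prerequisites, so it starts at hour 0 and finishes at hour 5.
Staging deploy cannot begin until integration testing (finishes hour 5). It runs from hour 5 to 5 + 3 = hour 8.
Nothing blocks the build, so it runs from hour 0 to hour 3.
For the security scan: the build (finishes hour 3, plus 3-hour gap → hour 6); integration testing (finishes hour 5). Taking the maximum gives a start of hour 6, and it finishes at 6 + 8 = hour 14.
Smoke testing cannot start until the security scan (finishes hour 14); the build (finishes hour 3); integration testing (finishes hour 5). The controlling bound is hour 14, so smoke testing finishes at 14 + 2 = hour 16.
Post-deploy verification needs all of staging deploy (finishes hour 8); smoke testing (finishes hour 16). That puts its earliest start at hour 16; it finishes at 16 + 4 = hour 20.
Production deploy cannot begin until smoke testing (finishes hour 16). It runs from hour 16 to 16 + 7 = hour 23.
All tasks are finished once the last one completes. Finish times: The build at 3, Integration testing at 5, The security scan at 14, Staging deploy at 8, Smoke testing at 16, Production deploy at 23, Post-deploy verification at 20. The latest is hour 23.

23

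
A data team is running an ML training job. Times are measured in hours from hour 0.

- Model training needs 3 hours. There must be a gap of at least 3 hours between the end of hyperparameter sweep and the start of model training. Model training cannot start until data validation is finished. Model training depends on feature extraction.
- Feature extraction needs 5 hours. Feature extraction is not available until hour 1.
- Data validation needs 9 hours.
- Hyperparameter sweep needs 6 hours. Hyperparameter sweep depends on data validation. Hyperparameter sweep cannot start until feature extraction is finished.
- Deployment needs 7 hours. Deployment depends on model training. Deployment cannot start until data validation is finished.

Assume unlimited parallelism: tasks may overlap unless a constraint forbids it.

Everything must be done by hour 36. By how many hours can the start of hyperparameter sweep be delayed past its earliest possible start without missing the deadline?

8

After its own release at hour 1, feature extraction can start at hour 1 and finishes at hour 6.
Nothing blocks data validation, so it runs from hour 0 to hour 9.
Hyperparameter sweep needs all of data validation (finishes hour 9); feature extraction (finishes hour 6). That puts its earliest start at hour 9; it finishes at 9 + 6 = hour 15.

Working backward from the deadline:
Nothing follows deployment; the deadline of hour 36 is its only limit. It must start by 36 − 7 = hour 29.
Model training feeds into deployment (must start by hour 29); so model training must finish by hour 29 and therefore start by hour 26.
Since model training (must start by hour 26, minus 3-hour gap → hour 23) depends on it, hyperparameter sweep must finish by hour 23. Backing off its 6-hour duration gives a latest start of hour 17.
So hyperparameter sweep can start as early as hour 9 and as late as hour 17, giving 17 − 9 = 8 hours of slack.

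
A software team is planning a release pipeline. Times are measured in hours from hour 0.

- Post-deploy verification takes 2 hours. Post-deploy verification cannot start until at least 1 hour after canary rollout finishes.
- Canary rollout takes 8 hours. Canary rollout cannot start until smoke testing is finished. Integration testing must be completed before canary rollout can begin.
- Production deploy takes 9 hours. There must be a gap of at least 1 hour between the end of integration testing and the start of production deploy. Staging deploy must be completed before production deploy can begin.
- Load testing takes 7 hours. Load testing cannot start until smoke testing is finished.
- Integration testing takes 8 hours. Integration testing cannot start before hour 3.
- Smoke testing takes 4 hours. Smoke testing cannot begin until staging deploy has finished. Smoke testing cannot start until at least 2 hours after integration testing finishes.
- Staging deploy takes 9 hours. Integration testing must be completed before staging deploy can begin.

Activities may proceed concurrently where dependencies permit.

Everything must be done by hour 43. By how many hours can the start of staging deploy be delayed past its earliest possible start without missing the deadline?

8

Integration testing cannot begin until its own release at hour 3. It runs from hour 3 to 3 + 8 = hour 11.
Staging deploy cannot begin until integration testing (finishes hour 11). It runs from hour 11 to 11 + 9 = hour 20.

Working backward from the deadline:
To finish by hour 43, post-deploy verification (duration 2) must start no later than hour 41.
Canary rollout has to be done before post-deploy verification (must start by hour 41, minus 1-hour gap → hour 40). That means finishing by hour 40, i.e. starting by 40 − 8 = hour 32.
Load testing has no dependents, so it just needs to finish by hour 43. Starting by 43 − 7 = hour 36 achieves that.
Smoke testing has several dependents: canary rollout (must start by hour 32); load testing (must start by hour 36). The earliest of those limits is hour 32, so smoke testing must start by 32 − 4 = hour 28.
Production deploy must finish by hour 43; it takes 9 hours, so it must start by 43 − 9 = hour 34.
Staging deploy has several dependents: smoke testing (must start by hour 28); production deploy (must start by hour 34). The earliest of those limits is hour 28, so staging deploy must start by 28 − 9 = hour 19.
So staging deploy can start as early as hour 11 and as late as hour 19, giving 19 − 11 = 8 hours of slack.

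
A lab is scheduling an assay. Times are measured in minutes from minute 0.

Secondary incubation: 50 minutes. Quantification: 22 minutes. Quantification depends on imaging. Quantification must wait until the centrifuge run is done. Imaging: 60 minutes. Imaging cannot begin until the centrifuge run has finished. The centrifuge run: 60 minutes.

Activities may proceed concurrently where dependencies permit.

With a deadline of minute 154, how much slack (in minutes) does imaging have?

12

The centrifuge run can start immediately at minute 0; it finishes at minute 60.
Imaging waits on the centrifuge run (finishes minute 60), so it starts at minute 60 and finishes at 60 + 60 = minute 120.

Working backward from the deadline:
Quantification has no dependents, so it just needs to finish by minute 154. Starting by 154 − 22 = minute 132 achieves that.
Since quantification (must start by minute 132) depends on it, imaging must finish by minute 132. Backing off its 60-minute duration gives a latest start of minute 72.
So imaging can start as early as minute 60 and as late as minute 72, giving 72 − 60 = 12 minutes of slack.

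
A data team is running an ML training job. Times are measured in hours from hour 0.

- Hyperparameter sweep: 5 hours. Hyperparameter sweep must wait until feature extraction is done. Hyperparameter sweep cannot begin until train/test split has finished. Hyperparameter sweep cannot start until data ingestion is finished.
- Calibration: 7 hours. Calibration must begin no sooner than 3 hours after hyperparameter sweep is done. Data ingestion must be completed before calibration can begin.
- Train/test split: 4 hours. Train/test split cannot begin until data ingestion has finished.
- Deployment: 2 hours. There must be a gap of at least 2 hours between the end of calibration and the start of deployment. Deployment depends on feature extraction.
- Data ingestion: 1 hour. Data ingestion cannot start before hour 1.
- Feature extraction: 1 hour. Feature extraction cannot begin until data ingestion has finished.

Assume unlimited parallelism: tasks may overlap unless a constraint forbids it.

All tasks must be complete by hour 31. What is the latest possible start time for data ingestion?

Deployment has no dependents, so it just needs to finish by hour 31. Starting by 31 − 2 = hour 29 achieves that.
Calibration feeds into deployment (must start by hour 29, minus 2-hour gap → hour 27); so calibration must finish by hour 27 and therefore start by hour 20.
Hyperparameter sweep has to be done before calibration (must start by hour 20, minus 3-hour gap → hour 17). That means finishing by hour 17, i.e. starting by 17 − 5 = hour 12.
Feature extraction feeds hyperparameter sweep (must start by hour 12); deployment (must start by hour 29). Taking the minimum, feature extraction must finish by hour 12 and start by 12 − 1 = hour 11.
Train/test split must finish before hyperparameter sweep (must start by hour 12). With a 4-hour duration, train/test split must start by 12 − 4 = hour 8.
Data ingestion has several dependents: feature extraction (must start by hour 11); train/test split (must start by hour 8); hyperparameter sweep (must start by hour 12); calibration (must start by hour 20). The earliest of those limits is hour 8, so data ingestion must start by 8 − 1 = hour 7.

7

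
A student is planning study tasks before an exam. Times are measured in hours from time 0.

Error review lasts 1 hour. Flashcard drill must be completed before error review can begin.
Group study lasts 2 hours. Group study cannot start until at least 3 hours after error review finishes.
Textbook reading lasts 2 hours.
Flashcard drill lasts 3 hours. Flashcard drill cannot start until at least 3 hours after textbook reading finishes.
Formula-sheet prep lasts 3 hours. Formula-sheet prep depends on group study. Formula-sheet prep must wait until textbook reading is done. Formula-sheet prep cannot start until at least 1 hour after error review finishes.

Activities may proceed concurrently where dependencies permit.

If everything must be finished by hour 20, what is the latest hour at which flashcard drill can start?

8

Formula-sheet prep has no dependents, so it just needs to finish by hour 20. Starting by 20 − 3 = hour 17 achieves that.
Group study has to be done before formula-sheet prep (must start by hour 17). That means finishing by hour 17, i.e. starting by 17 − 2 = hour 15.
Error review has several dependents: group study (must start by hour 15, minus 3-hour gap → hour 12); formula-sheet prep (must start by hour 17, minus 1-hour gap → hour 16). The earliest of those limits is hour 12, so error review must start by 12 − 1 = hour 11.
Flashcard drill feeds into error review (must start by hour 11); so flashcard drill must finish by hour 11 and therefore start by hour 8.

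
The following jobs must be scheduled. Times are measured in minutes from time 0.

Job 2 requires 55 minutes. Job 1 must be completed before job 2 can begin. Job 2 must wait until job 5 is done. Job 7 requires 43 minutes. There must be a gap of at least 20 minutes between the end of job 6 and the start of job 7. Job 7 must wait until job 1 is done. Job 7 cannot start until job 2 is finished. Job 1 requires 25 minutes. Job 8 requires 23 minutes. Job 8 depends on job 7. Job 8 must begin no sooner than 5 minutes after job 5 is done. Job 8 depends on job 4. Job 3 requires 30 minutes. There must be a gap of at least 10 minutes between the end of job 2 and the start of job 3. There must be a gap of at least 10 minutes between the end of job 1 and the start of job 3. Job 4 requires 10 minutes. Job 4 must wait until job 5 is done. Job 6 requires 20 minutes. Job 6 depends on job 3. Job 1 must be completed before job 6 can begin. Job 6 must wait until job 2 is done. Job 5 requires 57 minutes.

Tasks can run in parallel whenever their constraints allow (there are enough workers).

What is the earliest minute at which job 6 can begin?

Nothing blocks job 5, so it runs from minute 0 to minute 57.
Job 1 can start immediately at minute 0; it finishes at minute 25.
Job 2 cannot start until job 1 (finishes minute 25); job 5 (finishes minute 57). The controlling bound is minute 57, so job 2 finishes at 57 + 55 = minute 112.
Job 3 cannot start until job 2 (finishes minute 112, plus 10-minute gap → minute 122); job 1 (finishes minute 25, plus 10-minute gap → minute 35). The controlling bound is minute 122, so job 3 finishes at 122 + 30 = minute 152.
Job 6 waits on job 3 (finishes minute 152); job 1 (finishes minute 25); job 2 (finishes minute 112). The latest of these is minute 152, which is the earliest job 6 can start.

152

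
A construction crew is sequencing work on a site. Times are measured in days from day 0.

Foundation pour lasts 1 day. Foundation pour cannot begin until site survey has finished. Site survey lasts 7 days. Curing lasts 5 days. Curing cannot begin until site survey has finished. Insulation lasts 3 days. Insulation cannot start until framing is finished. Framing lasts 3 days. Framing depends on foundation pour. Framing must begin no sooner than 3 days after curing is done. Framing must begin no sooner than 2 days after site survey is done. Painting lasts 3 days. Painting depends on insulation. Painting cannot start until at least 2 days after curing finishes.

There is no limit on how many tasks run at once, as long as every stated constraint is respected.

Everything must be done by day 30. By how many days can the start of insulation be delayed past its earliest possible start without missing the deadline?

6

Site survey can start immediately at day 0; it finishes at day 7.
Curing cannot begin until site survey (finishes day 7). It runs from day 7 to 7 + 5 = day 12.
After site survey (finishes day 7), foundation pour can start at day 7 and finishes at day 8.
For framing: foundation pour (finishes day 8); curing (finishes day 12, plus 3-day gap → day 15); site survey (finishes day 7, plus 2-day gap → day 9). Taking the maximum gives a start of day 15, and it finishes at 15 + 3 = day 18.
After framing (finishes day 18), insulation can start at day 18 and finishes at day 21.

Working backward from the deadline:
Painting has no dependents, so it just needs to finish by day 30. Starting by 30 − 3 = day 27 achieves that.
Insulation feeds into painting (must start by day 27); so insulation must finish by day 27 and therefore start by day 24.
So insulation can start as early as day 18 and as late as day 24, giving 24 − 18 = 6 days of slack.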